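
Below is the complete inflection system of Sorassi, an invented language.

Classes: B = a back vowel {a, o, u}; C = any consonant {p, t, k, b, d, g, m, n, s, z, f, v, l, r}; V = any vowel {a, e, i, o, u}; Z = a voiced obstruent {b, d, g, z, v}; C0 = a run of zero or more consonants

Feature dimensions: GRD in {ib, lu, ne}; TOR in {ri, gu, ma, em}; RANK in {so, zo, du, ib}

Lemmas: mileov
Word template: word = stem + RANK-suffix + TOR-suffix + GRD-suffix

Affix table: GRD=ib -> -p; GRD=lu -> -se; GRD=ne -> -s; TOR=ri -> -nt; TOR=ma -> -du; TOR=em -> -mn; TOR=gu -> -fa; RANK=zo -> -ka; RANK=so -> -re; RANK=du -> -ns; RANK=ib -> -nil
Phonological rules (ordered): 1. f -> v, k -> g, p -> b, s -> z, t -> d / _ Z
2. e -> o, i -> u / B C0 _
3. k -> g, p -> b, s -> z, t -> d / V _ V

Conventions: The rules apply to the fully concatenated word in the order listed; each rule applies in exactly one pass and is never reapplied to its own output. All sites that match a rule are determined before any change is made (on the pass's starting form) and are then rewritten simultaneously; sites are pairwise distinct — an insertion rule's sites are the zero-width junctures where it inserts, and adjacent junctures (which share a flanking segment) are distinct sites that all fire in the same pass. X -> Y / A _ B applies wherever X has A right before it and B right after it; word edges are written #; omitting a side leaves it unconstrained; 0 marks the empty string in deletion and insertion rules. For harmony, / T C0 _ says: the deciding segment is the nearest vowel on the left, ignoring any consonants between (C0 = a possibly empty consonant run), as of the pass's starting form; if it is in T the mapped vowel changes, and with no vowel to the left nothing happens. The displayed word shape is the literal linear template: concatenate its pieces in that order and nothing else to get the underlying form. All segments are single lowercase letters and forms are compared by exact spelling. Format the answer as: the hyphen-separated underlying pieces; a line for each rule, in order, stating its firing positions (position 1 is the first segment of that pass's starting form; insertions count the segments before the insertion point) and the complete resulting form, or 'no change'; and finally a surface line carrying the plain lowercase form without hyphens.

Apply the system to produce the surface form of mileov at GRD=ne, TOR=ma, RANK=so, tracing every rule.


underlying: mileov-re-du-s
1. f -> v, k -> g, p -> b, s -> z, t -> d / _ Z: no change
2. e -> o, i -> u / B C0 _: fires at position(s) 8: mileovrodus
3. k -> g, p -> b, s -> z, t -> d / V _ V: no change
surface: mileovrodus


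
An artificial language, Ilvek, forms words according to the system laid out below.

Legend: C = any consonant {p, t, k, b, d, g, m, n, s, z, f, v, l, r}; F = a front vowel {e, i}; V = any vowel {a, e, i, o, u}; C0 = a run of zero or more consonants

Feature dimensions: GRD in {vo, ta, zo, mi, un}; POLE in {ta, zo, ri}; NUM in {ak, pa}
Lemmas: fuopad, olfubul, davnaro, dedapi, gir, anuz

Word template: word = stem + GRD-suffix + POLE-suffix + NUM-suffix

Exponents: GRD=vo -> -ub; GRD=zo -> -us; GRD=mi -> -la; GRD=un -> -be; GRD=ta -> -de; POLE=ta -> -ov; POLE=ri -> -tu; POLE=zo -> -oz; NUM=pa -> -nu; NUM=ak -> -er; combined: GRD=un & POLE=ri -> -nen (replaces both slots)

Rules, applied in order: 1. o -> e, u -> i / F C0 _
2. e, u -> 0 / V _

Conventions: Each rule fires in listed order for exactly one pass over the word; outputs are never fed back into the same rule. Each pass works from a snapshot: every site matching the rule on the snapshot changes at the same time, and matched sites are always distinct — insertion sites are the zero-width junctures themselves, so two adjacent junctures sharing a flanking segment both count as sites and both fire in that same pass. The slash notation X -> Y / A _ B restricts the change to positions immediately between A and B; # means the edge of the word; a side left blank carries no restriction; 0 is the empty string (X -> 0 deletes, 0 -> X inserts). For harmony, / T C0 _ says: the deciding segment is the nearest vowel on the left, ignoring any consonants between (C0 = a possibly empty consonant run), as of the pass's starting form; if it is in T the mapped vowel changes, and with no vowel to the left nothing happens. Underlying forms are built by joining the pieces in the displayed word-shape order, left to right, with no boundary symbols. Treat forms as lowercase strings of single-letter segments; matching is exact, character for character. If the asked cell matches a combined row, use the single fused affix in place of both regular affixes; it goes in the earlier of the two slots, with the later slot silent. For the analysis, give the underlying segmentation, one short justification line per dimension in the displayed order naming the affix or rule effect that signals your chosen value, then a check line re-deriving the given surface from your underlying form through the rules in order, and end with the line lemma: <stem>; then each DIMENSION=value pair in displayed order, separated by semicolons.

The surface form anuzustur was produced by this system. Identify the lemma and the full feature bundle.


underlying: anuz-us-tu-er
GRD=zo - signalled by the affix -us
POLE=ri - signalled by the affix -tu
NUM=ak - signalled by the affix -er
check: anuzustuer -> anuzustuer -> anuzustur
lemma: anuz; GRD=zo; POLE=ri; NUM=ak


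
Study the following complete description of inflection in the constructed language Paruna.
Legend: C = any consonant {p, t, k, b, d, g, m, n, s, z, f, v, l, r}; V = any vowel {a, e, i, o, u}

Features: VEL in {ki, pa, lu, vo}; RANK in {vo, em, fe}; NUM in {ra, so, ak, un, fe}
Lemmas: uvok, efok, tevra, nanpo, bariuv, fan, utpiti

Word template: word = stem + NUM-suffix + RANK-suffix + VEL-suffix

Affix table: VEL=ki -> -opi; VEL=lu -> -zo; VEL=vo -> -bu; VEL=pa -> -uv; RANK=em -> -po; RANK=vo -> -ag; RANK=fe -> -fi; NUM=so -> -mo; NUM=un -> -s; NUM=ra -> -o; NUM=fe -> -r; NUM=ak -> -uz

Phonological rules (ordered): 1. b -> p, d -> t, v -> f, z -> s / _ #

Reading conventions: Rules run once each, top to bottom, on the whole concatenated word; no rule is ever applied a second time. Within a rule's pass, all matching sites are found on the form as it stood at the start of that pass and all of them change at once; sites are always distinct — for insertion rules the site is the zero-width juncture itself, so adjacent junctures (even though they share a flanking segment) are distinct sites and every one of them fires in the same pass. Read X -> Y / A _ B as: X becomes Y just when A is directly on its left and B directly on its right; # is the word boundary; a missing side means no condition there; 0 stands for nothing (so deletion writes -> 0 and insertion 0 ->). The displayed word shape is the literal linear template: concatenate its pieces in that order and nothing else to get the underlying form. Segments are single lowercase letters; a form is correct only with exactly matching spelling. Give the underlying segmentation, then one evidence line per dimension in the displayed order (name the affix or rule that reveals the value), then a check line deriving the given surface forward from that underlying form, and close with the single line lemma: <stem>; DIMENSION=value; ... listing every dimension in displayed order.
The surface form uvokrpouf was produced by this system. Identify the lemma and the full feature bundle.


underlying: uvok-r-po-uv
VEL=pa - signalled by the affix -uv
RANK=em - signalled by the affix -po
NUM=fe - signalled by the affix -r
check: uvokrpouv -> uvokrpouf
lemma: uvok; VEL=pa; RANK=em; NUM=fe


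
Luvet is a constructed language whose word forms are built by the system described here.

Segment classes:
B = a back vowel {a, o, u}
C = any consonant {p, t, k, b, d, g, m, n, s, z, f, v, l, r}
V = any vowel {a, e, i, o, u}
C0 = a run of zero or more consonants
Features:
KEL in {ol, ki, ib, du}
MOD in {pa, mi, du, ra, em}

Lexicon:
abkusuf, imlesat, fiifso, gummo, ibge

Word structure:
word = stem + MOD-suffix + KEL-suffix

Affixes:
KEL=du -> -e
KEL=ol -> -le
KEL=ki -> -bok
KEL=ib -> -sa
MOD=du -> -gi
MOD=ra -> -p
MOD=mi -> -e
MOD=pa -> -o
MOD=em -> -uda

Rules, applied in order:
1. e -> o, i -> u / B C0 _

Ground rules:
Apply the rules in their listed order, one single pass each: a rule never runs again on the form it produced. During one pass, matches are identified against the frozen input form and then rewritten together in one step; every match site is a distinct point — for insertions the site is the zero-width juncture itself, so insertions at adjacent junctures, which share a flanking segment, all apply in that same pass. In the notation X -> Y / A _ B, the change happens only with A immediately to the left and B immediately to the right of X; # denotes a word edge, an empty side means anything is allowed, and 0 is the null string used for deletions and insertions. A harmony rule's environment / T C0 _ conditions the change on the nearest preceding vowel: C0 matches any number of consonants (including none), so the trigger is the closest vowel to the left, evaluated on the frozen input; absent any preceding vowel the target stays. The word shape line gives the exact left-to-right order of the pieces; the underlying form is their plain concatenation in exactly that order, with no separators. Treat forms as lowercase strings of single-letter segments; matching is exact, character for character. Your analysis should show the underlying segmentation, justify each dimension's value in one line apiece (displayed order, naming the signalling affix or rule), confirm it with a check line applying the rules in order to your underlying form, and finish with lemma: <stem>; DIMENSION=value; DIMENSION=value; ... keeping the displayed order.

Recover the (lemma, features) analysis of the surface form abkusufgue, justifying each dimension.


underlying: abkusuf-gi-e
KEL=du - signalled by the affix -e
MOD=du - signalled by the affix -gi
check: abkusufgie -> abkusufgue
lemma: abkusuf; KEL=du; MOD=du


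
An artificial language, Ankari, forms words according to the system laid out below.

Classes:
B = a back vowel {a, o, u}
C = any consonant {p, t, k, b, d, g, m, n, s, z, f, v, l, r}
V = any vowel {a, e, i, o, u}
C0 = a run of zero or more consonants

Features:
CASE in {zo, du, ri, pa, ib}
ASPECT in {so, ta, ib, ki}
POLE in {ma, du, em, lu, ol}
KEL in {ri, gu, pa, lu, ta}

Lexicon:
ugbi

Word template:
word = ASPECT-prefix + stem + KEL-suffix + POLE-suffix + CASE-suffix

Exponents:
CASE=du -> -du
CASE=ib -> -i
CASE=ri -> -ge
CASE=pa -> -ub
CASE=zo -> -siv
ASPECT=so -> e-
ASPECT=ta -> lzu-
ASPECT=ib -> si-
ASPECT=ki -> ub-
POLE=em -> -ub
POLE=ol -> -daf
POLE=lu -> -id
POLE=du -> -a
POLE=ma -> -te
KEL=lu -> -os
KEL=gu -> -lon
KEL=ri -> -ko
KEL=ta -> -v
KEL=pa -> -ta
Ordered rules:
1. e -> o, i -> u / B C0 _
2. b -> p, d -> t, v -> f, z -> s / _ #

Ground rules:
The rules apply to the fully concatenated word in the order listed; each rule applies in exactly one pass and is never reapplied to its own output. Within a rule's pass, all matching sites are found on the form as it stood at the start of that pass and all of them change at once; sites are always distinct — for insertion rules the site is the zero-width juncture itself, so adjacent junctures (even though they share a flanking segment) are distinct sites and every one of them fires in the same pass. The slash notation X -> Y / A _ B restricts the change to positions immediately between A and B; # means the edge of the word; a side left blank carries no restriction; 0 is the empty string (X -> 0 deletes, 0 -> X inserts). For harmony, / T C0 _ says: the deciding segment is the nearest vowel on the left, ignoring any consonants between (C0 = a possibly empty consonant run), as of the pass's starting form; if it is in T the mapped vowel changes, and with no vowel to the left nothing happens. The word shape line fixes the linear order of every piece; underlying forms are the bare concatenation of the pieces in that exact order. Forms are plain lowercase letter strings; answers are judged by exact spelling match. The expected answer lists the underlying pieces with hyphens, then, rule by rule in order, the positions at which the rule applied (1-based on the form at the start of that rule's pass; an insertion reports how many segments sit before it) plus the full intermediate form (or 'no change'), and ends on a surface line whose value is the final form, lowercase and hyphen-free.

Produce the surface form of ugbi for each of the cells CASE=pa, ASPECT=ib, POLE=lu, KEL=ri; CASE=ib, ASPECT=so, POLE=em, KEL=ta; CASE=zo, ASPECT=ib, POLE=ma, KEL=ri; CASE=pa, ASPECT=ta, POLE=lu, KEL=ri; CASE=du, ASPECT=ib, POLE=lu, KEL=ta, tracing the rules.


cell CASE=pa, ASPECT=ib, POLE=lu, KEL=ri:
underlying: si-ugbi-ko-id-ub
1. e -> o, i -> u / B C0 _: fires at position(s) 6, 9: siugbukoudub
2. b -> p, d -> t, v -> f, z -> s / _ #: fires at position(s) 12: siugbukoudup
surface: siugbukoudup

cell CASE=ib, ASPECT=so, POLE=em, KEL=ta:
underlying: e-ugbi-v-ub-i
1. e -> o, i -> u / B C0 _: fires at position(s) 5, 9: eugbuvubu
2. b -> p, d -> t, v -> f, z -> s / _ #: no change
surface: eugbuvubu

cell CASE=zo, ASPECT=ib, POLE=ma, KEL=ri:
underlying: si-ugbi-ko-te-siv
1. e -> o, i -> u / B C0 _: fires at position(s) 6, 10: siugbukotosiv
2. b -> p, d -> t, v -> f, z -> s / _ #: fires at position(s) 13: siugbukotosif
surface: siugbukotosif

cell CASE=pa, ASPECT=ta, POLE=lu, KEL=ri:
underlying: lzu-ugbi-ko-id-ub
1. e -> o, i -> u / B C0 _: fires at position(s) 7, 10: lzuugbukoudub
2. b -> p, d -> t, v -> f, z -> s / _ #: fires at position(s) 13: lzuugbukoudup
surface: lzuugbukoudup

cell CASE=du, ASPECT=ib, POLE=lu, KEL=ta:
underlying: si-ugbi-v-id-du
1. e -> o, i -> u / B C0 _: fires at position(s) 6: siugbuviddu
2. b -> p, d -> t, v -> f, z -> s / _ #: no change
surface: siugbuviddu


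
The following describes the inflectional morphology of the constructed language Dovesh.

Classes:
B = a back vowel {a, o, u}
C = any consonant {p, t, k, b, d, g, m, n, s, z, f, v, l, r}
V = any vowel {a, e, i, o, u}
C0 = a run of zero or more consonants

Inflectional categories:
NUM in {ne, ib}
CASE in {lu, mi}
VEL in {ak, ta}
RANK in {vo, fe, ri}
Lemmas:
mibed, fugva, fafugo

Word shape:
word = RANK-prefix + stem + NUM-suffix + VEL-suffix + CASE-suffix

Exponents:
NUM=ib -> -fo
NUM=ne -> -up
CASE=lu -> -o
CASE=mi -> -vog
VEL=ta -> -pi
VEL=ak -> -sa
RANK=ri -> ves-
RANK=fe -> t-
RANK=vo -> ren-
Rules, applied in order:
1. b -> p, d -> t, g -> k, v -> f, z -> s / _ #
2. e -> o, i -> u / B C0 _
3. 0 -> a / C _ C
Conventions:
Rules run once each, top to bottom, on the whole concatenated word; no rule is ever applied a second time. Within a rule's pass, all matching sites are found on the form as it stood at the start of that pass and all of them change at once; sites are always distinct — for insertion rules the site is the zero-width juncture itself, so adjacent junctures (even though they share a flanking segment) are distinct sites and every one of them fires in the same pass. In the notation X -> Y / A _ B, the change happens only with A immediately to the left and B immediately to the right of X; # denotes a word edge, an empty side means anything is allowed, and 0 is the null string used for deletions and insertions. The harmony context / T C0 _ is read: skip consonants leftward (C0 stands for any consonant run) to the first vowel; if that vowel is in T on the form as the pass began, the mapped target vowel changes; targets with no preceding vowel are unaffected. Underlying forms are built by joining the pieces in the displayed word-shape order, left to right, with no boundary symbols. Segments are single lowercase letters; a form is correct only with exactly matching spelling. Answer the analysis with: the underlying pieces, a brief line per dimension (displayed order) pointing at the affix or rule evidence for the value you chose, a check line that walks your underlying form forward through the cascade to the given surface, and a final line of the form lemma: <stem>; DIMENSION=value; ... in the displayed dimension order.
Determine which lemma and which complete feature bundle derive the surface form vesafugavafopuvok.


underlying: ves-fugva-fo-pi-vog
NUM=ib - signalled by the affix -fo
CASE=mi - signalled by the affix -vog
VEL=ta - signalled by the affix -pi
RANK=ri - signalled by the affix ves-
check: vesfugvafopivog -> vesfugvafopivok -> vesfugvafopuvok -> vesafugavafopuvok
lemma: fugva; NUM=ib; CASE=mi; VEL=ta; RANK=ri


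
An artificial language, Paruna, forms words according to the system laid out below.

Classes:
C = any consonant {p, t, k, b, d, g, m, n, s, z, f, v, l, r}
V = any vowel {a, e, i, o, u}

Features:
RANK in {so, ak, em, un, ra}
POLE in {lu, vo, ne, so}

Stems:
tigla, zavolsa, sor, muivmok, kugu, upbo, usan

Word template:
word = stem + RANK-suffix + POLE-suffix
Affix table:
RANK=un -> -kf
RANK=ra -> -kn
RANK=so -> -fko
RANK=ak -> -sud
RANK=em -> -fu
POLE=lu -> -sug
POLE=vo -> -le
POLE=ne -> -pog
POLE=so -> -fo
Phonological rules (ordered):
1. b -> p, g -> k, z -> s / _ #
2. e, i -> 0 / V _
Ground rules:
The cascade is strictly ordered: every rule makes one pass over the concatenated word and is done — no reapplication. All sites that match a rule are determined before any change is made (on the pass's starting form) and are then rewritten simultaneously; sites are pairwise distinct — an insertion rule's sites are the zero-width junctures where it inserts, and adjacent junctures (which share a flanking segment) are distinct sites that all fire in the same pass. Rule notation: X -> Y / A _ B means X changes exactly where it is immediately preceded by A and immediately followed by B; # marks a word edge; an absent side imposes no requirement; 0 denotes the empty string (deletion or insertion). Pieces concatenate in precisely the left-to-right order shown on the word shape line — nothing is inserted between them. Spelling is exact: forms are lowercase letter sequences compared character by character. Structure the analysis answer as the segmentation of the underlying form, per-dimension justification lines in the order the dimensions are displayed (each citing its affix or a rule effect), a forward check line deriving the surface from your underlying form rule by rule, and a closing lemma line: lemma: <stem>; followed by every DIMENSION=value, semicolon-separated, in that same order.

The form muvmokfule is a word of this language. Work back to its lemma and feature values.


underlying: muivmok-fu-le
RANK=em - signalled by the affix -fu
POLE=vo - signalled by the affix -le
check: muivmokfule -> muivmokfule -> muvmokfule
lemma: muivmok; RANK=em; POLE=vo


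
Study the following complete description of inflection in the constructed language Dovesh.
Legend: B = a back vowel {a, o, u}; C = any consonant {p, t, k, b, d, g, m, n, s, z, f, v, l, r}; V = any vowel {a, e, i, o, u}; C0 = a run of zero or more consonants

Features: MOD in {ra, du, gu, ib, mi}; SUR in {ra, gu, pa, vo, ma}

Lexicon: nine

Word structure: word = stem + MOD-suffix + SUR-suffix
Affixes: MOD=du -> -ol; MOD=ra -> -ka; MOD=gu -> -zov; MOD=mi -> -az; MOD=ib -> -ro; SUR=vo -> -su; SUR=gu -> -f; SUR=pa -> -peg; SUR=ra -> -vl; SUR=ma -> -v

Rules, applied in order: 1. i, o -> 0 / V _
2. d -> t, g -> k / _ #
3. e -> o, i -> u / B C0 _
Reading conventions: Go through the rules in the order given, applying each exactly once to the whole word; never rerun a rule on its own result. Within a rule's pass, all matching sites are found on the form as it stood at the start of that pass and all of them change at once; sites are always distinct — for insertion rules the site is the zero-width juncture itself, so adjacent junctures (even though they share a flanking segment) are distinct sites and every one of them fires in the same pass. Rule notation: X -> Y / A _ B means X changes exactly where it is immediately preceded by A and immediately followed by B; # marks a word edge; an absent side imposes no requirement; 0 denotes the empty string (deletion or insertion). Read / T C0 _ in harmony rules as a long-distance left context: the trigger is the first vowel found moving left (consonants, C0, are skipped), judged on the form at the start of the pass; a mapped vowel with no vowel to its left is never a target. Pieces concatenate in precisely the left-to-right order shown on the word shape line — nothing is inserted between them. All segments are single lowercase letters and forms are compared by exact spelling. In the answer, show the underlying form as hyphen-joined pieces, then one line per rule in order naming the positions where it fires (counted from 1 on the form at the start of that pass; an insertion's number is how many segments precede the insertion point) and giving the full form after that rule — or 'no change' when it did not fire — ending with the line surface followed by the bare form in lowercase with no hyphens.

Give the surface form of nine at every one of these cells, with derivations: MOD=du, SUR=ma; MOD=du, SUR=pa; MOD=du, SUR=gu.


cell MOD=du, SUR=ma:
underlying: nine-ol-v
1. i, o -> 0 / V _: fires at position(s) 5: ninelv
2. d -> t, g -> k / _ #: no change
3. e -> o, i -> u / B C0 _: no change
surface: ninelv

cell MOD=du, SUR=pa:
underlying: nine-ol-peg
1. i, o -> 0 / V _: fires at position(s) 5: ninelpeg
2. d -> t, g -> k / _ #: fires at position(s) 8: ninelpek
3. e -> o, i -> u / B C0 _: no change
surface: ninelpek

cell MOD=du, SUR=gu:
underlying: nine-ol-f
1. i, o -> 0 / V _: fires at position(s) 5: ninelf
2. d -> t, g -> k / _ #: no change
3. e -> o, i -> u / B C0 _: no change
surface: ninelf


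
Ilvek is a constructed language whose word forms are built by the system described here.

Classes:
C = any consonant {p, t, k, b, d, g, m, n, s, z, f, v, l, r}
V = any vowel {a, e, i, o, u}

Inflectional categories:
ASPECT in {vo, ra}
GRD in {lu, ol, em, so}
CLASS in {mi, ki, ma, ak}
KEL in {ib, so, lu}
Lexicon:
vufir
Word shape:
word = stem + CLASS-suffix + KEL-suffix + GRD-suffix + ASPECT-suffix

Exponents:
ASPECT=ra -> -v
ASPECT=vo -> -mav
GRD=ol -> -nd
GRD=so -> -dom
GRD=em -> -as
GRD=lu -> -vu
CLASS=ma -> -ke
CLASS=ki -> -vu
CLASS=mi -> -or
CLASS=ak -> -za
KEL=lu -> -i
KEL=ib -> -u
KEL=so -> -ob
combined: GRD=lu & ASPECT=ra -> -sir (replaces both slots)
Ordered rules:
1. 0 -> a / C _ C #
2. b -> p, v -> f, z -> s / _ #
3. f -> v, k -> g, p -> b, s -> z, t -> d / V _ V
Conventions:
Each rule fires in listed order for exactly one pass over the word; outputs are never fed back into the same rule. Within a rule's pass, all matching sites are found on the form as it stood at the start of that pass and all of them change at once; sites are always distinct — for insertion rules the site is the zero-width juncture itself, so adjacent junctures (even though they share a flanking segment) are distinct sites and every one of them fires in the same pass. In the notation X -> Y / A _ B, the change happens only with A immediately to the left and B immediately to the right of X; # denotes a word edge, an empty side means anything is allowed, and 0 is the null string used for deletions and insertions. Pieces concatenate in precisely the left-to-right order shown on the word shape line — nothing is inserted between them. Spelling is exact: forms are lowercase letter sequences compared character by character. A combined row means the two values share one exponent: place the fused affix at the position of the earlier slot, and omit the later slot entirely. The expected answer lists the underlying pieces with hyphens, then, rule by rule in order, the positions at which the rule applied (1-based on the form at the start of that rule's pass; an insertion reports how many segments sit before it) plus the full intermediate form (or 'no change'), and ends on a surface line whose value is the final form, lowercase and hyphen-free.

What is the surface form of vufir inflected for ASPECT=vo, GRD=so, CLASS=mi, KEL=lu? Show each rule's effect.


underlying: vufir-or-i-dom-mav
1. 0 -> a / C _ C #: no change
2. b -> p, v -> f, z -> s / _ #: fires at position(s) 14: vufiroridommaf
3. f -> v, k -> g, p -> b, s -> z, t -> d / V _ V: fires at position(s) 3: vuviroridommaf
surface: vuviroridommaf


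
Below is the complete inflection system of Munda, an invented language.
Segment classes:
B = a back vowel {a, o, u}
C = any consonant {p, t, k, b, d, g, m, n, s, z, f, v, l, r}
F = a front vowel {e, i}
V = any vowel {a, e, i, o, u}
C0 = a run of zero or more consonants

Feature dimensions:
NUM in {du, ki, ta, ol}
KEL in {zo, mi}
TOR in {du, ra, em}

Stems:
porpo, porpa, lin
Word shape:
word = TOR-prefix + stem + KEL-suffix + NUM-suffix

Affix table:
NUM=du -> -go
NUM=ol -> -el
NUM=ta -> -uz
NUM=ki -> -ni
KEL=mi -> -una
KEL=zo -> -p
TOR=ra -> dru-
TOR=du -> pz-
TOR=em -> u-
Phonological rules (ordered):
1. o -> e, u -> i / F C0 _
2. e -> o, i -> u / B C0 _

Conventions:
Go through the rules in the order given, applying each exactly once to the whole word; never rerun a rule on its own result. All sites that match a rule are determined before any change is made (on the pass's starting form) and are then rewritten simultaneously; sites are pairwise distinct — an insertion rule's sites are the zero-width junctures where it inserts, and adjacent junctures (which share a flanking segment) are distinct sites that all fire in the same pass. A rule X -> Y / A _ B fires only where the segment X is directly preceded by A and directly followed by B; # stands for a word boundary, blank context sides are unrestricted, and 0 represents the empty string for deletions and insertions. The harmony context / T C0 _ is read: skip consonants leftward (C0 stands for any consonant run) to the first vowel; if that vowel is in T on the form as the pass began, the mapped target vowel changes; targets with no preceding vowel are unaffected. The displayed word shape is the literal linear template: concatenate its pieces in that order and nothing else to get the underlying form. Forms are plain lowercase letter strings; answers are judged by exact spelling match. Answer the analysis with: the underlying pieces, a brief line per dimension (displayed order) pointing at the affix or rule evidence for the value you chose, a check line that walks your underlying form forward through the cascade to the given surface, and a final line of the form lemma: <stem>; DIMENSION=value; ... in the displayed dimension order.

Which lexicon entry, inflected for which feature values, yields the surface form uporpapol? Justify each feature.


underlying: u-porpa-p-el
NUM=ol - signalled by the affix -el
KEL=zo - signalled by the affix -p
TOR=em - signalled by the affix u-
check: uporpapel -> uporpapel -> uporpapol
lemma: porpa; NUM=ol; KEL=zo; TOR=em


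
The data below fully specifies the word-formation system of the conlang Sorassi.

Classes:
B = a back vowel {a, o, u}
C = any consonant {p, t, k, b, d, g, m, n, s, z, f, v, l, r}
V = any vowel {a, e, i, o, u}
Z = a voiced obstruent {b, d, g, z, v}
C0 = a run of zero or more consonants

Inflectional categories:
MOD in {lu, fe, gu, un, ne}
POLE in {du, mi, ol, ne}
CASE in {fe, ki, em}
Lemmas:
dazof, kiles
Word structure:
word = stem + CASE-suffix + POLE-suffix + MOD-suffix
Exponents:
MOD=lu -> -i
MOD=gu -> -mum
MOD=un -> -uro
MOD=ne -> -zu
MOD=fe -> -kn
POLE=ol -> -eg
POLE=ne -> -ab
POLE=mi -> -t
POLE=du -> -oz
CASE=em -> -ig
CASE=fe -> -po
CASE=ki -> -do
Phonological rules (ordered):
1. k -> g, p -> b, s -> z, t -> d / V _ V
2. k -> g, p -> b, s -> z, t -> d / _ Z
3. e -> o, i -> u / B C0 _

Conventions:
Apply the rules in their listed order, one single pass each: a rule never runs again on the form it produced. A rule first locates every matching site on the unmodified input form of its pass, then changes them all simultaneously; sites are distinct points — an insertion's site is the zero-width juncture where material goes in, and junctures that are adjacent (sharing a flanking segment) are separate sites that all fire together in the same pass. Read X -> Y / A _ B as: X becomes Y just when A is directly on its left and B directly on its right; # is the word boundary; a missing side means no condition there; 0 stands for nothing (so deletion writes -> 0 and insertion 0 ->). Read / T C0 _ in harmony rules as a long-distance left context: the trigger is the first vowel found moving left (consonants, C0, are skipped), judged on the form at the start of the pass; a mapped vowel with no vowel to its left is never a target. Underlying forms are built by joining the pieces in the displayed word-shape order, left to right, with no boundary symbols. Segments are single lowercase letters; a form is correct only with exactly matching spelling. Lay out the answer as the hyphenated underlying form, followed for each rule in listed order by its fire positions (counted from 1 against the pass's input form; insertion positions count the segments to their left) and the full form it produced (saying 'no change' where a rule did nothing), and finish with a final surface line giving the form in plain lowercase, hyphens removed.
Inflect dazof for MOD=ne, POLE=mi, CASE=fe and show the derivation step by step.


underlying: dazof-po-t-zu
1. k -> g, p -> b, s -> z, t -> d / V _ V: no change
2. k -> g, p -> b, s -> z, t -> d / _ Z: fires at position(s) 8: dazofpodzu
3. e -> o, i -> u / B C0 _: no change
surface: dazofpodzu


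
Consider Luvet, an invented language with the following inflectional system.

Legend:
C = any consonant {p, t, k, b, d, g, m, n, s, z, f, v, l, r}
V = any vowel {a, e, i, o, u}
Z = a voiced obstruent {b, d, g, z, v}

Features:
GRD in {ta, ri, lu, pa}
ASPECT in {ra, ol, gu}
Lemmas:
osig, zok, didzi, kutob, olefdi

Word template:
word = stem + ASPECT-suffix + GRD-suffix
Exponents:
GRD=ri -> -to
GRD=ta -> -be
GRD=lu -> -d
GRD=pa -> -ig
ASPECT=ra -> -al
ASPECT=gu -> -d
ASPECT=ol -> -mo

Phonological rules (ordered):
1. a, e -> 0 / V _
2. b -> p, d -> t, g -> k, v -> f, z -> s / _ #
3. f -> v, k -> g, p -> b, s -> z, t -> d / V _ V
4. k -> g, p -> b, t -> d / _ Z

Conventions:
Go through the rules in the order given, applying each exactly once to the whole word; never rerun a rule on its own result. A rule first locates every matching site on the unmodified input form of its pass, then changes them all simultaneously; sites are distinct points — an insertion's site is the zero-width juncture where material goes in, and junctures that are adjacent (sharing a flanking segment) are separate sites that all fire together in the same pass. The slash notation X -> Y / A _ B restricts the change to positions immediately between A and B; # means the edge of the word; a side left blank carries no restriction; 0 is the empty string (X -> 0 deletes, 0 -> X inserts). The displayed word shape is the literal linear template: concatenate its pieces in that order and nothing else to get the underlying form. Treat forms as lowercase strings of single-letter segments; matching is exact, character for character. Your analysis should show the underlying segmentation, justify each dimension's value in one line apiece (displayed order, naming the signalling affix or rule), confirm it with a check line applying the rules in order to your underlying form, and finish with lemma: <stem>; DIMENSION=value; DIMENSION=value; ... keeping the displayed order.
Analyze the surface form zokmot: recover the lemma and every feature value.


underlying: zok-mo-d
GRD=lu - signalled by the affix -d
ASPECT=ol - signalled by the affix -mo
check: zokmod -> zokmod -> zokmot -> zokmot -> zokmot
lemma: zok; GRD=lu; ASPECT=ol


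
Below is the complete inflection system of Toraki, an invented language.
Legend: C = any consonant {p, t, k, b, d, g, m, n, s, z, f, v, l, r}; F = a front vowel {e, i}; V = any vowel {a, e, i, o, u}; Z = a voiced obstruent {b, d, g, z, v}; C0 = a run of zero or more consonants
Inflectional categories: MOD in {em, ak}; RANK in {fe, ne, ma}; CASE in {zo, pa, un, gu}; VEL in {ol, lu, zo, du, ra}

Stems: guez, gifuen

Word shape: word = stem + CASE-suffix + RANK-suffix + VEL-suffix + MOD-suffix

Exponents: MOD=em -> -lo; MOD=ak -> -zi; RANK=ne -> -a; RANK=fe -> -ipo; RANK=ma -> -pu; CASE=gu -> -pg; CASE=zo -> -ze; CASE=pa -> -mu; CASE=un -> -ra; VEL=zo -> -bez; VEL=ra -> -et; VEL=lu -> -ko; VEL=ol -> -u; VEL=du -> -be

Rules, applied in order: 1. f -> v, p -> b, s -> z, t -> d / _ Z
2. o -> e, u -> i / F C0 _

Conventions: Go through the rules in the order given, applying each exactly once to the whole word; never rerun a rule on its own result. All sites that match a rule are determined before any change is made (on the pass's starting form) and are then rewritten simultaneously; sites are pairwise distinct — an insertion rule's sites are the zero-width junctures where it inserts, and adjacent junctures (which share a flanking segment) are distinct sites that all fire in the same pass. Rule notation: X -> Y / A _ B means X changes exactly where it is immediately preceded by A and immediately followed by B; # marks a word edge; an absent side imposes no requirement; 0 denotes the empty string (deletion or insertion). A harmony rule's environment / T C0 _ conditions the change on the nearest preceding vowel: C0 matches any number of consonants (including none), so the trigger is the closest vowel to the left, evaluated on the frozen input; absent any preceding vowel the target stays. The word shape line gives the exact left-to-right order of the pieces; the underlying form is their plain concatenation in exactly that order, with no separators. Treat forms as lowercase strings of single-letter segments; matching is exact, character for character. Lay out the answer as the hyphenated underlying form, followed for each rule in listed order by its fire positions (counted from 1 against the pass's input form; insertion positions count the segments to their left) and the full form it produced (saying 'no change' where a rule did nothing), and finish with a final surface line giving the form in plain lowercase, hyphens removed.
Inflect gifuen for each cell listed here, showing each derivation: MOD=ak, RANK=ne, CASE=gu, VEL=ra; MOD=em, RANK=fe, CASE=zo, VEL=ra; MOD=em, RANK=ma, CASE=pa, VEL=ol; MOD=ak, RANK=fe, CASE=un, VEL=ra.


cell MOD=ak, RANK=ne, CASE=gu, VEL=ra:
underlying: gifuen-pg-a-et-zi
1. f -> v, p -> b, s -> z, t -> d / _ Z: fires at position(s) 7, 11: gifuenbgaedzi
2. o -> e, u -> i / F C0 _: fires at position(s) 4: gifienbgaedzi
surface: gifienbgaedzi

cell MOD=em, RANK=fe, CASE=zo, VEL=ra:
underlying: gifuen-ze-ipo-et-lo
1. f -> v, p -> b, s -> z, t -> d / _ Z: no change
2. o -> e, u -> i / F C0 _: fires at position(s) 4, 11, 15: gifienzeipeetle
surface: gifienzeipeetle

cell MOD=em, RANK=ma, CASE=pa, VEL=ol:
underlying: gifuen-mu-pu-u-lo
1. f -> v, p -> b, s -> z, t -> d / _ Z: no change
2. o -> e, u -> i / F C0 _: fires at position(s) 4, 8: gifienmipuulo
surface: gifienmipuulo

cell MOD=ak, RANK=fe, CASE=un, VEL=ra:
underlying: gifuen-ra-ipo-et-zi
1. f -> v, p -> b, s -> z, t -> d / _ Z: fires at position(s) 13: gifuenraipoedzi
2. o -> e, u -> i / F C0 _: fires at position(s) 4, 11: gifienraipeedzi
surface: gifienraipeedzi


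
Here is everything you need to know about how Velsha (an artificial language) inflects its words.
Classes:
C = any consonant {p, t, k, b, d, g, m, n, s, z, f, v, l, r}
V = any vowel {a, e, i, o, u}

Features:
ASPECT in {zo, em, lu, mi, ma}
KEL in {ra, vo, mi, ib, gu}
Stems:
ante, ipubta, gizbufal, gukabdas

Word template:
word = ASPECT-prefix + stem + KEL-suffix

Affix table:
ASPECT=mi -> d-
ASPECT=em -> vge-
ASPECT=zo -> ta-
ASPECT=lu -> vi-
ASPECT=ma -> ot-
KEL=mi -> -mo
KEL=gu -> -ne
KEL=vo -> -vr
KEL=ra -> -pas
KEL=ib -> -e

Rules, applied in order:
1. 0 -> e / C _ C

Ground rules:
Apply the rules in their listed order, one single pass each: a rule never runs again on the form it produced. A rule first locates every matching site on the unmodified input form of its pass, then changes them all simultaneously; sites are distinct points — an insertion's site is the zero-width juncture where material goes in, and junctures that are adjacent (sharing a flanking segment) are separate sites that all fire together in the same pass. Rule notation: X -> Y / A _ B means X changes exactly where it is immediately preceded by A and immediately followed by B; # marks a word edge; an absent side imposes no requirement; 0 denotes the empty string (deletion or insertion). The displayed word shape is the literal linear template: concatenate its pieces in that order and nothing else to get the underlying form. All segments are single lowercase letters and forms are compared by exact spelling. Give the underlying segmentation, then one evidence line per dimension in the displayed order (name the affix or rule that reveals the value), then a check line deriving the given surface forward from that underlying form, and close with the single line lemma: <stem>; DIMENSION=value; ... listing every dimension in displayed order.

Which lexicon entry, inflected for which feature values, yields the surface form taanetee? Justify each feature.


underlying: ta-ante-e
ASPECT=zo - signalled by the affix ta-
KEL=ib - signalled by the affix -e
check: taantee -> taanetee
lemma: ante; ASPECT=zo; KEL=ib


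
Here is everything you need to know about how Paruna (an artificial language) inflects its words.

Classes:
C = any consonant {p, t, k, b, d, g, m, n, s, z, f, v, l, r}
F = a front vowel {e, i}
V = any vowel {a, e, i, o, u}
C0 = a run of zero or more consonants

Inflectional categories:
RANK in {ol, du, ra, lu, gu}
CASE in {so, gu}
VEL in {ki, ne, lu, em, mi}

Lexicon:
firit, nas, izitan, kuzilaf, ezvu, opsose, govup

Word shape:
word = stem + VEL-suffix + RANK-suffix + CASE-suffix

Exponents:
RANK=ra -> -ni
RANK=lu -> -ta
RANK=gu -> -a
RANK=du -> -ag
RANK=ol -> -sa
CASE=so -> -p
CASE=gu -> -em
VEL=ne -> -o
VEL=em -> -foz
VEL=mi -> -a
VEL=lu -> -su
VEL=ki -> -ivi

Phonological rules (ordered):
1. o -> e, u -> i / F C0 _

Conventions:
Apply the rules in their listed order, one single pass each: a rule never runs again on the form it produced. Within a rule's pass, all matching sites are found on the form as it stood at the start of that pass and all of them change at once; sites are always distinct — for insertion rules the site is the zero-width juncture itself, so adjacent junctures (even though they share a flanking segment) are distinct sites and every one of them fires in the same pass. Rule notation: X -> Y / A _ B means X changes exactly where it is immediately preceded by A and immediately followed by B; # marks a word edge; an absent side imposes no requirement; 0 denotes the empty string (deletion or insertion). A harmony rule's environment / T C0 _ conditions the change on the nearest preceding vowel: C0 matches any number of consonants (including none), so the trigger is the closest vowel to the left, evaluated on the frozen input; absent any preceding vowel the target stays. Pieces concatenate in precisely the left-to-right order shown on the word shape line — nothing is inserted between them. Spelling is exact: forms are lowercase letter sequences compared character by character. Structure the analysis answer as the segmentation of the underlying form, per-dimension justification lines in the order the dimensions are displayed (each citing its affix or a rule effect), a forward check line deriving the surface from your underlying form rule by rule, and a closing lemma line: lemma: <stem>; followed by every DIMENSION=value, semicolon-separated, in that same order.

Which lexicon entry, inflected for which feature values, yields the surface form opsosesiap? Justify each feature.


underlying: opsose-su-a-p
RANK=gu - signalled by the affix -a
CASE=so - signalled by the affix -p
VEL=lu - signalled by the affix -su
check: opsosesuap -> opsosesiap
lemma: opsose; RANK=gu; CASE=so; VEL=lu


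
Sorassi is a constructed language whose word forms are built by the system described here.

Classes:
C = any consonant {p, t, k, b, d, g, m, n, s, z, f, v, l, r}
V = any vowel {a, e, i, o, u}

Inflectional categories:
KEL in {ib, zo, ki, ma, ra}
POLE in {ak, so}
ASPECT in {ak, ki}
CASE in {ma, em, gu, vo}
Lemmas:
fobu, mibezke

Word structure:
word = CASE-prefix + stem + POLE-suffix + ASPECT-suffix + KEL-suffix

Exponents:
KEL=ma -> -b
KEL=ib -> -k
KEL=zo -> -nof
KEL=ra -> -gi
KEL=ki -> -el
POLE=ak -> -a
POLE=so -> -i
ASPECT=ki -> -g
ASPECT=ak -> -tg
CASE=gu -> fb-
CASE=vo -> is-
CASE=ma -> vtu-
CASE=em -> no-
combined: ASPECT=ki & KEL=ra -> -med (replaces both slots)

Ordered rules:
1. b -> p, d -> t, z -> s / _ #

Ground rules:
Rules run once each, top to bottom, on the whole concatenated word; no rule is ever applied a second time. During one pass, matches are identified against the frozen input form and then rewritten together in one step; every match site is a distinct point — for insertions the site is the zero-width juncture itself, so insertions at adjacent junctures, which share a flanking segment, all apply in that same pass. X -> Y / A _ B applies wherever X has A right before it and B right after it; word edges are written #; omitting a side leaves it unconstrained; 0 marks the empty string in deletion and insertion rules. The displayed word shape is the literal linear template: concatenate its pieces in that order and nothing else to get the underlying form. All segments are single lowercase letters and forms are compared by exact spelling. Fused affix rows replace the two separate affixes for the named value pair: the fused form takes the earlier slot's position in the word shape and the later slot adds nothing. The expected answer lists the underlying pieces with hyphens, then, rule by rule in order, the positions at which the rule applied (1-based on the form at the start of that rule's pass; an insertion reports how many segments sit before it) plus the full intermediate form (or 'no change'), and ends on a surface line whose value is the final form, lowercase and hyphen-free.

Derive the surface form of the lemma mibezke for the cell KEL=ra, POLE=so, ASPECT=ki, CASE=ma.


underlying: vtu-mibezke-i-med
1. b -> p, d -> t, z -> s / _ #: fires at position(s) 14: vtumibezkeimet
surface: vtumibezkeimet
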